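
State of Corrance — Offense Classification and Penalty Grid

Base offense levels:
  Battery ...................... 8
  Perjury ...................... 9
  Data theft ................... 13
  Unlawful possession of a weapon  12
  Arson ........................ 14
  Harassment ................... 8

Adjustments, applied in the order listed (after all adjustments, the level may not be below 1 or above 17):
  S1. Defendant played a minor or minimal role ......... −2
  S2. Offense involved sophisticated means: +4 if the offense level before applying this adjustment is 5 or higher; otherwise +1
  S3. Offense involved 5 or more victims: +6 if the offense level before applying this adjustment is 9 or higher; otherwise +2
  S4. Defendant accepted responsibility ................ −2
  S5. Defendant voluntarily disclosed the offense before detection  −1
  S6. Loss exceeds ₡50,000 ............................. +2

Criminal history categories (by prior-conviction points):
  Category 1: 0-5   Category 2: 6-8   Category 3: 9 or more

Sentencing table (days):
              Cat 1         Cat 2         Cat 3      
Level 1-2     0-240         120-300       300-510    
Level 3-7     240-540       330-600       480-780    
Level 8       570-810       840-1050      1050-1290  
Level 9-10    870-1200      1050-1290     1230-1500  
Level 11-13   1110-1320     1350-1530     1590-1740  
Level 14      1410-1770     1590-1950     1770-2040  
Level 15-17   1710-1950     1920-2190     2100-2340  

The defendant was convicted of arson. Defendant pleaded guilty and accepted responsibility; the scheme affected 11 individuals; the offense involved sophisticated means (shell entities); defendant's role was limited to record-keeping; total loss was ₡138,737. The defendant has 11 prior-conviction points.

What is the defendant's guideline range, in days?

2100-2340 days

Base offense level for arson: 14.
S1 applies: 14 − 2 = 12.
S2 applies (level before this adjustment is 12 ≥ 5, so +4): 12 + 4 = 16.
S3 applies (level before this adjustment is 16 ≥ 9, so +6): 16 + 6 = 22.
S4 applies: 22 − 2 = 20.
S6 applies: 20 + 2 = 22.
Level 22 exceeds the maximum of 17; capped at 17.
Final offense level: 17.
Criminal history: 11 prior points → Category 3 (9+).
Level 17 falls in the 15-17 band.
Grid: Level 15-17 × Category 3 = 2100-2340 days.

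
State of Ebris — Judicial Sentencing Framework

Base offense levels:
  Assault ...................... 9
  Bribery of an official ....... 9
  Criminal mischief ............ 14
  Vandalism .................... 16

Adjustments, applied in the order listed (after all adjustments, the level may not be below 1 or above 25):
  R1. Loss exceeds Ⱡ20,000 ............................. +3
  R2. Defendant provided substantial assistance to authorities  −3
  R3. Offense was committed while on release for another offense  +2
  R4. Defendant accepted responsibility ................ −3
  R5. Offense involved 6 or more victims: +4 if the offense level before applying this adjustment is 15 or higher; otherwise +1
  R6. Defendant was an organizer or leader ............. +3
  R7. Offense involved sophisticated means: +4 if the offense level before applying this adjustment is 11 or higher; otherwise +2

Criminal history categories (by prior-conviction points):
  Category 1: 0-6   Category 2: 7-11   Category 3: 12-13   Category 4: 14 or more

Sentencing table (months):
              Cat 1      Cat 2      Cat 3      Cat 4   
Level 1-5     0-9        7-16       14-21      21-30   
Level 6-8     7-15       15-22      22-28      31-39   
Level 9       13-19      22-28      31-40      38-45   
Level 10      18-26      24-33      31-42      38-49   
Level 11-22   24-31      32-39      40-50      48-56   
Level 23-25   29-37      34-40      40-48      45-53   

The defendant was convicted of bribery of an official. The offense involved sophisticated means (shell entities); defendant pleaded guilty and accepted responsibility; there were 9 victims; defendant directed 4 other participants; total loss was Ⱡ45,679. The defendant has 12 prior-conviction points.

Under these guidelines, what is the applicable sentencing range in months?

Base offense level for bribery of an official: 9.
R1 applies: 9 + 3 = 12.
R2 does not apply.
R3 does not apply.
R4 applies: 12 − 3 = 9.
R5 applies (level before this adjustment is 9 < 15, so +1): 9 + 1 = 10.
R6 applies: 10 + 3 = 13.
R7 applies (level before this adjustment is 13 ≥ 11, so +4): 13 + 4 = 17.
Final offense level: 17.
Criminal history: 12 prior points → Category 3 (12-13).
Level 17 falls in the 11-22 band.
Grid: Level 11-22 × Category 3 = 40-50 months.

40-50 months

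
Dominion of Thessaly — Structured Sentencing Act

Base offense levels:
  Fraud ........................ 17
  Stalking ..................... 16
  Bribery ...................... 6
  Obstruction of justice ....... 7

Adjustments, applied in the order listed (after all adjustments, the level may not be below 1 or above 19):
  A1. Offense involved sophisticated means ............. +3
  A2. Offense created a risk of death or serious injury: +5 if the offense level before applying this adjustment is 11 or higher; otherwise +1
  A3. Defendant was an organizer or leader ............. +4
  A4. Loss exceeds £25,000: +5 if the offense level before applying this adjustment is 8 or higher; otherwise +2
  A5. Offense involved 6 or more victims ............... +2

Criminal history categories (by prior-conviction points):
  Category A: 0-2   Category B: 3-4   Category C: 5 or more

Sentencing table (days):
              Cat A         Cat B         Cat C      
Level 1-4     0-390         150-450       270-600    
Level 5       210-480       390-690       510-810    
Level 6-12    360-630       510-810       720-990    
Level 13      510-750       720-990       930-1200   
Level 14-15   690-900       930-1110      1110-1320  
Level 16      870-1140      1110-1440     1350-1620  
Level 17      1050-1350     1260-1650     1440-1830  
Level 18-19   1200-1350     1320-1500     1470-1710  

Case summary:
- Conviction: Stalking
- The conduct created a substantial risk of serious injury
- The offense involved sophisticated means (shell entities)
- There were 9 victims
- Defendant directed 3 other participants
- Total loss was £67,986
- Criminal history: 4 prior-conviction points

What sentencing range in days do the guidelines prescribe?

1320-1500 days

Base offense level for stalking: 16.
A1 applies: 16 + 3 = 19.
A2 applies (level before this adjustment is 19 ≥ 11, so +5): 19 + 5 = 24.
A3 applies: 24 + 4 = 28.
A4 applies (level before this adjustment is 28 ≥ 8, so +5): 28 + 5 = 33.
A5 applies: 33 + 2 = 35.
Level 35 exceeds the maximum of 19; capped at 19.
Final offense level: 19.
Criminal history: 4 prior points → Category B (3-4).
Level 19 falls in the 18-19 band.
Grid: Level 18-19 × Category B = 1320-1500 days.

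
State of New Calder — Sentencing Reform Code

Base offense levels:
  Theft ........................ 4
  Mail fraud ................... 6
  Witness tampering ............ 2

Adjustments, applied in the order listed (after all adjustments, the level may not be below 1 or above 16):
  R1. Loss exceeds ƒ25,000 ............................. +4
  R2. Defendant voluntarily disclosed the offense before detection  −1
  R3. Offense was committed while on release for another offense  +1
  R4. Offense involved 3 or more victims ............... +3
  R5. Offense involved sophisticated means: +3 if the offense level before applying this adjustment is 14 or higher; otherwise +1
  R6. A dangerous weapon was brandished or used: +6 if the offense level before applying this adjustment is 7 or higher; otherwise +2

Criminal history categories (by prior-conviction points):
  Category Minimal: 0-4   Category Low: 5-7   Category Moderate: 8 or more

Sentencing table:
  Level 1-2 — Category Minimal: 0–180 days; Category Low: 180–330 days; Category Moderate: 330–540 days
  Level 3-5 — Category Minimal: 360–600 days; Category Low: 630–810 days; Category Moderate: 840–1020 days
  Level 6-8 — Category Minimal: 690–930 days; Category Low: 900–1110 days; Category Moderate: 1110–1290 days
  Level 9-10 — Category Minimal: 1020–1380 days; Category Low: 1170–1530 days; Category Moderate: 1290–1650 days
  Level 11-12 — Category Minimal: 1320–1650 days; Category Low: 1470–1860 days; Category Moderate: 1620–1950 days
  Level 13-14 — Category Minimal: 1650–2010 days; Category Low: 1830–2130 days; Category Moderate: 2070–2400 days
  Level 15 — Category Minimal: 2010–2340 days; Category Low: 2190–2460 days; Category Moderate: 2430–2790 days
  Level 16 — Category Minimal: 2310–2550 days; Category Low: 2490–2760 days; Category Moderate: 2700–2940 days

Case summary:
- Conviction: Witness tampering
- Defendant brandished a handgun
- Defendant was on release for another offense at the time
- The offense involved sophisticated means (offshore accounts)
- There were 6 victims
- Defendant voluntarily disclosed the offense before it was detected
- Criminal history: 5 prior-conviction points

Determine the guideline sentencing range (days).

Base offense level for witness tampering: 2.
R2 applies: 2 − 1 = 1.
R3 applies: 1 + 1 = 2.
R4 applies: 2 + 3 = 5.
R5 applies (level before this adjustment is 5 < 14, so +1): 5 + 1 = 6.
R6 applies (level before this adjustment is 6 < 7, so +2): 6 + 2 = 8.
Final offense level: 8.
Criminal history: 5 prior points → Category Low (5-7).
Level 8 falls in the 6-8 band.
Grid: Level 6-8 × Category Low = 900-1110 days.

900-1110 days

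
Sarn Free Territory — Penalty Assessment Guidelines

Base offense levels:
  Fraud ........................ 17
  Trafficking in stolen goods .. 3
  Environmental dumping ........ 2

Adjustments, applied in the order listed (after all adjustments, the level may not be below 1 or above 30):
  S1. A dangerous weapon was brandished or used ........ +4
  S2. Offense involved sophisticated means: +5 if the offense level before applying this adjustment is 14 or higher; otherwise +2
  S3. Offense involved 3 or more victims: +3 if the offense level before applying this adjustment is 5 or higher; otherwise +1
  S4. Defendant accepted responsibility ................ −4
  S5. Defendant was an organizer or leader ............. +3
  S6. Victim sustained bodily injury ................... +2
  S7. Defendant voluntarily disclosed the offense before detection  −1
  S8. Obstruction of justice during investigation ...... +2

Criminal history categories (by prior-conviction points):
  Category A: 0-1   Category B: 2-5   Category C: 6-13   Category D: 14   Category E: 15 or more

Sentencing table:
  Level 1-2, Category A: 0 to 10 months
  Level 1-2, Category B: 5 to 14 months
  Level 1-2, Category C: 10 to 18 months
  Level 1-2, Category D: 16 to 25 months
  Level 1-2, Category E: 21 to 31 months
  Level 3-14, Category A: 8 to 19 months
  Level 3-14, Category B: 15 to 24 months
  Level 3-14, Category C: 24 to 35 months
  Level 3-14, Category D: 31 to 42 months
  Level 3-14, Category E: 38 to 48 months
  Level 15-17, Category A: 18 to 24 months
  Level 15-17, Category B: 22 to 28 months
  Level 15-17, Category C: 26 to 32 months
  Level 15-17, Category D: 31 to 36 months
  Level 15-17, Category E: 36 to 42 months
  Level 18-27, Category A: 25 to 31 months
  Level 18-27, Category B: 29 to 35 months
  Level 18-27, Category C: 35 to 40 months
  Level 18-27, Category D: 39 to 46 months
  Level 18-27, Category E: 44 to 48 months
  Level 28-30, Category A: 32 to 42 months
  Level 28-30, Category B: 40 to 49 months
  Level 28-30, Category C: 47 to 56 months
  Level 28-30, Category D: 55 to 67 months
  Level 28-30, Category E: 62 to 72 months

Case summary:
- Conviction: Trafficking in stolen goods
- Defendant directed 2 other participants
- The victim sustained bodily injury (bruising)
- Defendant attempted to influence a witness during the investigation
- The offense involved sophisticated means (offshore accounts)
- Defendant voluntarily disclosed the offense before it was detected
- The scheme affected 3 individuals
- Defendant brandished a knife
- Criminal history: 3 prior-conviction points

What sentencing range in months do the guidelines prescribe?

Base offense level for trafficking in stolen goods: 3.
S1 applies: 3 + 4 = 7.
S2 applies (level before this adjustment is 7 < 14, so +2): 7 + 2 = 9.
S3 applies (level before this adjustment is 9 ≥ 5, so +3): 9 + 3 = 12.
S5 applies: 12 + 3 = 15.
S6 applies: 15 + 2 = 17.
S7 applies: 17 − 1 = 16.
S8 applies: 16 + 2 = 18.
Final offense level: 18.
Criminal history: 3 prior points → Category B (2-5).
Level 18 falls in the 18-27 band.
Grid: Level 18-27 × Category B = 29-35 months.

29-35 months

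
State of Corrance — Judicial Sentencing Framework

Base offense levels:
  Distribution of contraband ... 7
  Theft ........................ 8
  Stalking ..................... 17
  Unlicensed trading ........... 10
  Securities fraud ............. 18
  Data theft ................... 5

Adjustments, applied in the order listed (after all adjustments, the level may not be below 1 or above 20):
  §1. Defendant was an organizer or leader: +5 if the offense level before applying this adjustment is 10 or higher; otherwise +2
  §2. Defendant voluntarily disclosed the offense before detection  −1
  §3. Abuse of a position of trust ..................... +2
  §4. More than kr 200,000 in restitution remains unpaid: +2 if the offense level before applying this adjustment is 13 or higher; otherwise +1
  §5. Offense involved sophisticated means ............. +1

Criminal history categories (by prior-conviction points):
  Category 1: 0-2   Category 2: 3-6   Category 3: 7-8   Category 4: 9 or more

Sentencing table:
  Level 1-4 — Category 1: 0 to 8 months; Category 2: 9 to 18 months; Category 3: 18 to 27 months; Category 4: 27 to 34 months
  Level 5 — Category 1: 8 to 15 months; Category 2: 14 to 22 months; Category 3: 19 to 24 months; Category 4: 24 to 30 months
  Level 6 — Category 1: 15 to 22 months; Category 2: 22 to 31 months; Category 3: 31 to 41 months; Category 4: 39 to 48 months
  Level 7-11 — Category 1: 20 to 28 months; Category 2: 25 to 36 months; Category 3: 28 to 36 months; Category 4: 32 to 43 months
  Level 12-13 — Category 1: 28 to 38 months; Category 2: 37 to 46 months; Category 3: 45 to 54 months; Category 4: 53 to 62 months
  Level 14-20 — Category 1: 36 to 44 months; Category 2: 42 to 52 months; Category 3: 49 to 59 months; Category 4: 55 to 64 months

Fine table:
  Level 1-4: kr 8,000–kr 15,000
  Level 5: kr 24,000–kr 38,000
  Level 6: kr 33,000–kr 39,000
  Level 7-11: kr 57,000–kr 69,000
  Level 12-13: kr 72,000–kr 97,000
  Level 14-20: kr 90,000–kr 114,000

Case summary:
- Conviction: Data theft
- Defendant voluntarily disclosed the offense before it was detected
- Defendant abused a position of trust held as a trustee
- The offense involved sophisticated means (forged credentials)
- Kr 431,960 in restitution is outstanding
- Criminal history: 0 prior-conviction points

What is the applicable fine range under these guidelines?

Base offense level for data theft: 5.
§1 does not apply.
§2 applies: 5 − 1 = 4.
§3 applies: 4 + 2 = 6.
§4 applies (level before this adjustment is 6 < 13, so +1): 6 + 1 = 7.
§5 applies: 7 + 1 = 8.
Final offense level: 8.
Level 8 falls in the 7-11 band.
Fine table: Level 7-11 → kr 57,000–kr 69,000.

kr 57,000–kr 69,000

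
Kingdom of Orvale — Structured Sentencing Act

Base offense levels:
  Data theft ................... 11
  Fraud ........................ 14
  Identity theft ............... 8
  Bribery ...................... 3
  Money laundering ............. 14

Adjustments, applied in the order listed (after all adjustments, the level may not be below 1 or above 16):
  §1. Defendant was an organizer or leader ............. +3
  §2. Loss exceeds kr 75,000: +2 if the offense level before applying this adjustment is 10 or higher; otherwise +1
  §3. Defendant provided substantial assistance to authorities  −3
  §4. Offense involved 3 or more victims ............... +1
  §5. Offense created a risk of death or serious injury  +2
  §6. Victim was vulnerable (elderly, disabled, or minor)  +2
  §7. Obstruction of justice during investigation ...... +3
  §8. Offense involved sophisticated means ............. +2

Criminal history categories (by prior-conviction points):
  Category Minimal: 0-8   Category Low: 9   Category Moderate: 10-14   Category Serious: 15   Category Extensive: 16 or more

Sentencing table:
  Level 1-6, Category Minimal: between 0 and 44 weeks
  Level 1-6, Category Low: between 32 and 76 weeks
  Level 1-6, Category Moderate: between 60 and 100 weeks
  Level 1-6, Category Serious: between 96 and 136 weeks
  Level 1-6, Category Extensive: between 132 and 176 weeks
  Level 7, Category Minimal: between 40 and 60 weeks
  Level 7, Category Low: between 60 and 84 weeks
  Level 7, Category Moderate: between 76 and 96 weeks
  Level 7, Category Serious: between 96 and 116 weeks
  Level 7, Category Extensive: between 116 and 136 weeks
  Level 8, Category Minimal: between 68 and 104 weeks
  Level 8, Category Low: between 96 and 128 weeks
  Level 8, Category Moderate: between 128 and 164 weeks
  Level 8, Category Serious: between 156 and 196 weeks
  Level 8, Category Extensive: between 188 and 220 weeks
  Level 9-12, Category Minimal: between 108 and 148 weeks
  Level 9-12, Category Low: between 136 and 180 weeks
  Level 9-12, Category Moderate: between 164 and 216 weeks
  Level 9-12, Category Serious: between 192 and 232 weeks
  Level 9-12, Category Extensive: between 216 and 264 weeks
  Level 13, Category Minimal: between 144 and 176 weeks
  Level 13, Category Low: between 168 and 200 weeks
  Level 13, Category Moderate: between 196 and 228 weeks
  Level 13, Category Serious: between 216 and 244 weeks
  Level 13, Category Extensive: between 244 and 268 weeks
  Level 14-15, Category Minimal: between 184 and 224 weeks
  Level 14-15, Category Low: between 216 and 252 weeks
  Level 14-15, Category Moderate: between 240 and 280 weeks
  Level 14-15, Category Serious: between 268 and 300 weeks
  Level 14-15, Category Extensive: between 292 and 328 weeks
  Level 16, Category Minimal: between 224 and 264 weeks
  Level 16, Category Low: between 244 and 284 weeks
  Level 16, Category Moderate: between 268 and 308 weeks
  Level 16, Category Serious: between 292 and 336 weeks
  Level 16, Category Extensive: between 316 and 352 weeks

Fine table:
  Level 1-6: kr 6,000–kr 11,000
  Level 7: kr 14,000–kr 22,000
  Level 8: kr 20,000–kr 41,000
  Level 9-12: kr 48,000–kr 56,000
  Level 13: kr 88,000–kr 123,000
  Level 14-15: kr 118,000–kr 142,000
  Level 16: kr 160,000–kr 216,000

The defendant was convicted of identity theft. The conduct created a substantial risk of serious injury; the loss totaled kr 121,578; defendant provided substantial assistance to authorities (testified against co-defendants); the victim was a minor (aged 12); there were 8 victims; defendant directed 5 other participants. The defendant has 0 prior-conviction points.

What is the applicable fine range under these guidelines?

kr 118,000–kr 142,000

Base offense level for identity theft: 8.
§1 applies: 8 + 3 = 11.
§2 applies (level before this adjustment is 11 ≥ 10, so +2): 11 + 2 = 13.
§3 applies: 13 − 3 = 10.
§4 applies: 10 + 1 = 11.
§5 applies: 11 + 2 = 13.
§6 applies: 13 + 2 = 15.
§8 does not apply.
Final offense level: 15.
Level 15 falls in the 14-15 band.
Fine table: Level 14-15 → kr 118,000–kr 142,000.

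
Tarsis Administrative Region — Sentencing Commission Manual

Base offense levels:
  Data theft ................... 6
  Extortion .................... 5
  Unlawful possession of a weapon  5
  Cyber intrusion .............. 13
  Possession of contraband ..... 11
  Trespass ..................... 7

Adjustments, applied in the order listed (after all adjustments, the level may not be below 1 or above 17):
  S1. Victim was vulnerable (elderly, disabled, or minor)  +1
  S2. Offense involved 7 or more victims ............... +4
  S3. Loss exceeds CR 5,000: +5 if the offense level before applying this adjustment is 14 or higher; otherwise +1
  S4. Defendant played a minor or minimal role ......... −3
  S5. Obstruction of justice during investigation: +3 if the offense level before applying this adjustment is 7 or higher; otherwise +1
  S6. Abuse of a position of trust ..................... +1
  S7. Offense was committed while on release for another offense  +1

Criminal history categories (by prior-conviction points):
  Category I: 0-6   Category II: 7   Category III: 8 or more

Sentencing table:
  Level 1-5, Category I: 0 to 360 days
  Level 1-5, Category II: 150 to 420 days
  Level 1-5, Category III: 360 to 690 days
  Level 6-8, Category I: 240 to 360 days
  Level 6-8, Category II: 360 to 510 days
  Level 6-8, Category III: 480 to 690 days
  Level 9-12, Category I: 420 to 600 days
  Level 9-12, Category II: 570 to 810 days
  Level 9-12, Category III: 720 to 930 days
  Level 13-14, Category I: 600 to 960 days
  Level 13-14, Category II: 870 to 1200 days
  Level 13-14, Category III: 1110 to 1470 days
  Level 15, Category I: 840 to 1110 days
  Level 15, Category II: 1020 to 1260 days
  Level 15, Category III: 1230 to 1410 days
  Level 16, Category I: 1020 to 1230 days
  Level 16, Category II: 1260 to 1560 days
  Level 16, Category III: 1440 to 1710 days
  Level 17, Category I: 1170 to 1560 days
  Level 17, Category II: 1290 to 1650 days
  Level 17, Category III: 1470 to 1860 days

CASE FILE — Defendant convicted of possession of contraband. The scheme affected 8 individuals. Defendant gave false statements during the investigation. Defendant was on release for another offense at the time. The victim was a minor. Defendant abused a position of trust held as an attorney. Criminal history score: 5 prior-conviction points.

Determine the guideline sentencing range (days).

Base offense level for possession of contraband: 11.
S1 applies: 11 + 1 = 12.
S2 applies: 12 + 4 = 16.
S3 does not apply.
S5 applies (level before this adjustment is 16 ≥ 7, so +3): 16 + 3 = 19.
S6 applies: 19 + 1 = 20.
S7 applies: 20 + 1 = 21.
Level 21 exceeds the maximum of 17; capped at 17.
Final offense level: 17.
Criminal history: 5 prior points → Category I (0-6).
Level 17 falls in the 17 band.
Grid: Level 17 × Category I = 1170-1560 days.

1170-1560 days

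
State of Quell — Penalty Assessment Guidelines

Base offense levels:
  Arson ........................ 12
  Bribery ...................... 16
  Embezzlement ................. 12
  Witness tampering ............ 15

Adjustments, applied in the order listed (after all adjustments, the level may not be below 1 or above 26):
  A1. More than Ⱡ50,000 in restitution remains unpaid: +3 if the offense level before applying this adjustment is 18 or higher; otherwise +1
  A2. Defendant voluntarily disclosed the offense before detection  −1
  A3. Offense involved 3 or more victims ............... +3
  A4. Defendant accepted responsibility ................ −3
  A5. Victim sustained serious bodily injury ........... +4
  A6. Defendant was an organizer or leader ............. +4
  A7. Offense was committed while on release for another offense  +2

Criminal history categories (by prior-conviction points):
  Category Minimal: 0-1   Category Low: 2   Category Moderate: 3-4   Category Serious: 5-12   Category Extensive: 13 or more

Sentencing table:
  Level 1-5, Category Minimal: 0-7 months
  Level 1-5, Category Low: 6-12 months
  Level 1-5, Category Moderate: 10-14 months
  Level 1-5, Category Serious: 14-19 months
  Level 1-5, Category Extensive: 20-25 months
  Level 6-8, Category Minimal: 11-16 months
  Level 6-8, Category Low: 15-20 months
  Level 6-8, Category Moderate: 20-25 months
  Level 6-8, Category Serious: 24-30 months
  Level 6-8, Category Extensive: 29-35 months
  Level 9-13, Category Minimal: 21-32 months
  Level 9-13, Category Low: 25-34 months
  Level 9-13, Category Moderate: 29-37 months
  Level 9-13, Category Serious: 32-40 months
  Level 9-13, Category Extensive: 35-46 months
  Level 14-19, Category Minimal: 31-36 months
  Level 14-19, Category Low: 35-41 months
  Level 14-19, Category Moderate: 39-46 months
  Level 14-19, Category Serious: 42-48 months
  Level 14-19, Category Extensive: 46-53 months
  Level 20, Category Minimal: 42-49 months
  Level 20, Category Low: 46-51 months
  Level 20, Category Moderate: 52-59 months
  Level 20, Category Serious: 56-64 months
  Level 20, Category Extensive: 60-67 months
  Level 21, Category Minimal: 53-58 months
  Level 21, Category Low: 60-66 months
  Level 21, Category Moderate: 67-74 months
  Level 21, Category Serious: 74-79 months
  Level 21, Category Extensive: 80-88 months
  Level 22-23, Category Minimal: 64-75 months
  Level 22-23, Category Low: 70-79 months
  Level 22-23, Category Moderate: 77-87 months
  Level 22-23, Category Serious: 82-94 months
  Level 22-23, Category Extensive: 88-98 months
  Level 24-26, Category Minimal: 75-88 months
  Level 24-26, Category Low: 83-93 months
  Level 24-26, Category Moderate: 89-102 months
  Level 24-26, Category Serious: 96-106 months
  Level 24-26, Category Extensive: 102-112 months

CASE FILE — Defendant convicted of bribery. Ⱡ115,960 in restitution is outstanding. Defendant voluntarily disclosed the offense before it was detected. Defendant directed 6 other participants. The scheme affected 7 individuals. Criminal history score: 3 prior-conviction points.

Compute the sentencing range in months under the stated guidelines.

77-87 months

Base offense level for bribery: 16.
A1 applies (level before this adjustment is 16 < 18, so +1): 16 + 1 = 17.
A2 applies: 17 − 1 = 16.
A3 applies: 16 + 3 = 19.
A5 does not apply.
A6 applies: 19 + 4 = 23.
A7 does not apply.
Final offense level: 23.
Criminal history: 3 prior points → Category Moderate (3-4).
Level 23 falls in the 22-23 band.
Grid: Level 22-23 × Category Moderate = 77-87 months.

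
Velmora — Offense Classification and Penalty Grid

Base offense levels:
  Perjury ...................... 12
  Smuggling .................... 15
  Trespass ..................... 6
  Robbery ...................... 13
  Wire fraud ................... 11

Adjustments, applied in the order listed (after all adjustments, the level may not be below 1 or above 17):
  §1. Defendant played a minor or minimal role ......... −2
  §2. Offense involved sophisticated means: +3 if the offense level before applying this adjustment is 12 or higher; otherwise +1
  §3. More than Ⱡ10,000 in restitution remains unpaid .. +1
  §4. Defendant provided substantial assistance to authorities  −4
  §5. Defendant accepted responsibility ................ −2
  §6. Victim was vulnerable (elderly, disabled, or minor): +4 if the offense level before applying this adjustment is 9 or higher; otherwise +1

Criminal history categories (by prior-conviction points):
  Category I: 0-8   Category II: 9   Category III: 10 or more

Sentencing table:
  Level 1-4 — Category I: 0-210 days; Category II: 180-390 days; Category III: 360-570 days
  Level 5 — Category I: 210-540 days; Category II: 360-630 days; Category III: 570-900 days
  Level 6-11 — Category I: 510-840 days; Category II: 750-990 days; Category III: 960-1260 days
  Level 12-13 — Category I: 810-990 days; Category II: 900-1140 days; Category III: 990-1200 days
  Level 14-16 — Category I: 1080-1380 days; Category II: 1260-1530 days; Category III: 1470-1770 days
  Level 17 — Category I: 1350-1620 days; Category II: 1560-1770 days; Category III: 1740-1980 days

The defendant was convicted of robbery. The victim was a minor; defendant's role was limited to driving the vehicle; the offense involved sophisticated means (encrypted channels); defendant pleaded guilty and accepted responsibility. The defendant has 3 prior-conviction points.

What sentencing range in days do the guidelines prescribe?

Base offense level for robbery: 13.
§1 applies: 13 − 2 = 11.
§2 applies (level before this adjustment is 11 < 12, so +1): 11 + 1 = 12.
§3 does not apply.
§4 does not apply.
§5 applies: 12 − 2 = 10.
§6 applies (level before this adjustment is 10 ≥ 9, so +4): 10 + 4 = 14.
Final offense level: 14.
Criminal history: 3 prior points → Category I (0-8).
Level 14 falls in the 14-16 band.
Grid: Level 14-16 × Category I = 1080-1380 days.

1080-1380 days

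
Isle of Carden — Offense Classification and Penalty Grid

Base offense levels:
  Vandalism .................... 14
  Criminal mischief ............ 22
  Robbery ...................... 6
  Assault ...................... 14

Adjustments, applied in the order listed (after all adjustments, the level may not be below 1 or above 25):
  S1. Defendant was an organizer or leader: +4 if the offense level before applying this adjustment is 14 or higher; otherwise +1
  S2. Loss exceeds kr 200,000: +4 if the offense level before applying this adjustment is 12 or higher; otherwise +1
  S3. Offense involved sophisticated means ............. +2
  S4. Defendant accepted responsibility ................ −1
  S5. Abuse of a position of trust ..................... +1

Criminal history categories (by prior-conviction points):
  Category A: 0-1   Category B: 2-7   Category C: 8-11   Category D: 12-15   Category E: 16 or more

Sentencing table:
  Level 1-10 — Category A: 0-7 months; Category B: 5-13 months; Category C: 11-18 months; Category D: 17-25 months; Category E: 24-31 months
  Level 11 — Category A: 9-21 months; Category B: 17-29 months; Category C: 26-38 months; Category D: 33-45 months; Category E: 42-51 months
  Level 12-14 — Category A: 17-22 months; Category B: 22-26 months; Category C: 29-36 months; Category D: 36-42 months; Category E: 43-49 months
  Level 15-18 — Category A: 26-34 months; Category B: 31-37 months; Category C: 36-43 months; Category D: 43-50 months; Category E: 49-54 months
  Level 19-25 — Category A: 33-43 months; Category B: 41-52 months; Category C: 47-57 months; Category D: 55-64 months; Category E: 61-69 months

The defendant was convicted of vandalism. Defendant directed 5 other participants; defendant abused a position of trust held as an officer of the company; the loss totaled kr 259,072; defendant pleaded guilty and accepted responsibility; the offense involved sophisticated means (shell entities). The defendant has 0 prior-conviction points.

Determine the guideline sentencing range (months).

Base offense level for vandalism: 14.
S1 applies (level before this adjustment is 14 ≥ 14, so +4): 14 + 4 = 18.
S2 applies (level before this adjustment is 18 ≥ 12, so +4): 18 + 4 = 22.
S3 applies: 22 + 2 = 24.
S4 applies: 24 − 1 = 23.
S5 applies: 23 + 1 = 24.
Final offense level: 24.
Criminal history: 0 prior points → Category A (0-1).
Level 24 falls in the 19-25 band.
Grid: Level 19-25 × Category A = 33-43 months.

33-43 months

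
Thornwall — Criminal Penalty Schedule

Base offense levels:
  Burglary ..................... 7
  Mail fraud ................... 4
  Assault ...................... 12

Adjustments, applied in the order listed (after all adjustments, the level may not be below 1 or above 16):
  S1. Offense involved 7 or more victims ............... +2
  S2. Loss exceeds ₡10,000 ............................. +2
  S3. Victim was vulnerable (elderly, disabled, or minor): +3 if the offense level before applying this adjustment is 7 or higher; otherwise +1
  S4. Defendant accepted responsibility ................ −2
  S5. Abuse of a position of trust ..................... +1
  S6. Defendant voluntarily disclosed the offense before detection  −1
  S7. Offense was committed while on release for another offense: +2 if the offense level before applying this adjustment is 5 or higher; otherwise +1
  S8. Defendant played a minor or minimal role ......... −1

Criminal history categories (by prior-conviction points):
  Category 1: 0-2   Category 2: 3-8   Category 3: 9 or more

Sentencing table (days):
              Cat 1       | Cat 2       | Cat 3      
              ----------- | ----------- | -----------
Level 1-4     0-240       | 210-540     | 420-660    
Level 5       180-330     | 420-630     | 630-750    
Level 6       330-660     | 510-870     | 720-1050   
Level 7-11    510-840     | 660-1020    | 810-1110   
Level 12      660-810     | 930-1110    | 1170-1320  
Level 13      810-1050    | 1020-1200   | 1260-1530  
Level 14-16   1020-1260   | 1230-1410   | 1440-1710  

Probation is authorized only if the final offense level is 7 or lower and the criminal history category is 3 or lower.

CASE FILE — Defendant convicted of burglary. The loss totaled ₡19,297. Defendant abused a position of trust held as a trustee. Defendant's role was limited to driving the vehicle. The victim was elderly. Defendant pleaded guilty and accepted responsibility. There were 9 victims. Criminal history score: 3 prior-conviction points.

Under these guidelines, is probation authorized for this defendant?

Base offense level for burglary: 7.
S1 applies: 7 + 2 = 9.
S2 applies: 9 + 2 = 11.
S3 applies (level before this adjustment is 11 ≥ 7, so +3): 11 + 3 = 14.
S4 applies: 14 − 2 = 12.
S5 applies: 12 + 1 = 13.
S8 applies: 13 − 1 = 12.
Final offense level: 12.
Criminal history: 3 prior points → Category 2 (3-8).
Level 12 falls in the 12 band.
Grid: Level 12 × Category 2 = 930-1110 days.
Probation check: level 12 > 7 and category 2 ≤ 3 → not eligible.

No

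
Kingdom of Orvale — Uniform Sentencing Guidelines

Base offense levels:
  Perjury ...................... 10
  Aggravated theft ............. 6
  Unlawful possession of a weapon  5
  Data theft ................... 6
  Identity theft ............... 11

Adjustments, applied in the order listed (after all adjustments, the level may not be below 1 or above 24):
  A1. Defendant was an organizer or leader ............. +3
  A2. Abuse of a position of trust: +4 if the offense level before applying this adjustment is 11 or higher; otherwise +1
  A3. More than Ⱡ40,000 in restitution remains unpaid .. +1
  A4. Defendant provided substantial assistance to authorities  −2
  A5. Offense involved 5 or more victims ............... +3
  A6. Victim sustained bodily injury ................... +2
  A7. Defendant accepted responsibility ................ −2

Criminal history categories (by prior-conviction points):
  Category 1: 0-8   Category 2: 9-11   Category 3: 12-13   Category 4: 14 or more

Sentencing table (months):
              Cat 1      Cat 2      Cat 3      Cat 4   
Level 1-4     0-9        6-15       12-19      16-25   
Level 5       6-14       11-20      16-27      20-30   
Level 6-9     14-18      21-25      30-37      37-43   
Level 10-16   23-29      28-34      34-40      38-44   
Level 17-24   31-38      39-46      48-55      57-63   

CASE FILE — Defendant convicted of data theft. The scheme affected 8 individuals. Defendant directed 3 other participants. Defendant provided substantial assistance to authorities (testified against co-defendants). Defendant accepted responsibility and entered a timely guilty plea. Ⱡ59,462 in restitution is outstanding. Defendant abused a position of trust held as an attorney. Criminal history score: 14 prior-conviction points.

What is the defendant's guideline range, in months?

38-44 months

Base offense level for data theft: 6.
A1 applies: 6 + 3 = 9.
A2 applies (level before this adjustment is 9 < 11, so +1): 9 + 1 = 10.
A3 applies: 10 + 1 = 11.
A4 applies: 11 − 2 = 9.
A5 applies: 9 + 3 = 12.
A7 applies: 12 − 2 = 10.
Final offense level: 10.
Criminal history: 14 prior points → Category 4 (14+).
Level 10 falls in the 10-16 band.
Grid: Level 10-16 × Category 4 = 38-44 months.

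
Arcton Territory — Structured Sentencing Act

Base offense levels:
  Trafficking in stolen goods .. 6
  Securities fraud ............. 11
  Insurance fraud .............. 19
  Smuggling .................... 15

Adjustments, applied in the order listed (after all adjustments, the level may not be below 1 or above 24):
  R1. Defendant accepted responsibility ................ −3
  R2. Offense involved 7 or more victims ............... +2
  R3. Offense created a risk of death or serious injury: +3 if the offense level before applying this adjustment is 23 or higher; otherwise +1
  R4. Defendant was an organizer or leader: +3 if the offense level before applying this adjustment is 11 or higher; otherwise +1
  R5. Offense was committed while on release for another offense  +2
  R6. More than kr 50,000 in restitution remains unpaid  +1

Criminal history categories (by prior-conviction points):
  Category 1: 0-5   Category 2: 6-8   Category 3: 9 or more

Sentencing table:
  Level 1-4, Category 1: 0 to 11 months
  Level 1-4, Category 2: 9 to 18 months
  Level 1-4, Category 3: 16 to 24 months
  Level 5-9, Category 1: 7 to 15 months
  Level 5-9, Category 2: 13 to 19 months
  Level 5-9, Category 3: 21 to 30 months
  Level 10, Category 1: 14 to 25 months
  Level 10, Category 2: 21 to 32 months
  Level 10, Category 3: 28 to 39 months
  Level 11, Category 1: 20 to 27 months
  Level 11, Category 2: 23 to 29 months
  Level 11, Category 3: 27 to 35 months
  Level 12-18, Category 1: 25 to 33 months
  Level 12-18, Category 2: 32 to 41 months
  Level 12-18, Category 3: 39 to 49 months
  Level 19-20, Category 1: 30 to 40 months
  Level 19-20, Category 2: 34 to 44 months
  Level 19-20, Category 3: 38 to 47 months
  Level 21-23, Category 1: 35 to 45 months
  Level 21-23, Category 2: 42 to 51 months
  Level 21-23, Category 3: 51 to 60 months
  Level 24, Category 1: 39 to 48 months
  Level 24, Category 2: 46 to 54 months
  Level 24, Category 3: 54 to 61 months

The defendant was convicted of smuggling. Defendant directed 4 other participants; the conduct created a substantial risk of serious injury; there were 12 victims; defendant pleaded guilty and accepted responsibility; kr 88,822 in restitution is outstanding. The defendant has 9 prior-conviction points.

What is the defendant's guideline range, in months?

Base offense level for smuggling: 15.
R1 applies: 15 − 3 = 12.
R2 applies: 12 + 2 = 14.
R3 applies (level before this adjustment is 14 < 23, so +1): 14 + 1 = 15.
R4 applies (level before this adjustment is 15 ≥ 11, so +3): 15 + 3 = 18.
R6 applies: 18 + 1 = 19.
Final offense level: 19.
Criminal history: 9 prior points → Category 3 (9+).
Level 19 falls in the 19-20 band.
Grid: Level 19-20 × Category 3 = 38-47 months.

38-47 months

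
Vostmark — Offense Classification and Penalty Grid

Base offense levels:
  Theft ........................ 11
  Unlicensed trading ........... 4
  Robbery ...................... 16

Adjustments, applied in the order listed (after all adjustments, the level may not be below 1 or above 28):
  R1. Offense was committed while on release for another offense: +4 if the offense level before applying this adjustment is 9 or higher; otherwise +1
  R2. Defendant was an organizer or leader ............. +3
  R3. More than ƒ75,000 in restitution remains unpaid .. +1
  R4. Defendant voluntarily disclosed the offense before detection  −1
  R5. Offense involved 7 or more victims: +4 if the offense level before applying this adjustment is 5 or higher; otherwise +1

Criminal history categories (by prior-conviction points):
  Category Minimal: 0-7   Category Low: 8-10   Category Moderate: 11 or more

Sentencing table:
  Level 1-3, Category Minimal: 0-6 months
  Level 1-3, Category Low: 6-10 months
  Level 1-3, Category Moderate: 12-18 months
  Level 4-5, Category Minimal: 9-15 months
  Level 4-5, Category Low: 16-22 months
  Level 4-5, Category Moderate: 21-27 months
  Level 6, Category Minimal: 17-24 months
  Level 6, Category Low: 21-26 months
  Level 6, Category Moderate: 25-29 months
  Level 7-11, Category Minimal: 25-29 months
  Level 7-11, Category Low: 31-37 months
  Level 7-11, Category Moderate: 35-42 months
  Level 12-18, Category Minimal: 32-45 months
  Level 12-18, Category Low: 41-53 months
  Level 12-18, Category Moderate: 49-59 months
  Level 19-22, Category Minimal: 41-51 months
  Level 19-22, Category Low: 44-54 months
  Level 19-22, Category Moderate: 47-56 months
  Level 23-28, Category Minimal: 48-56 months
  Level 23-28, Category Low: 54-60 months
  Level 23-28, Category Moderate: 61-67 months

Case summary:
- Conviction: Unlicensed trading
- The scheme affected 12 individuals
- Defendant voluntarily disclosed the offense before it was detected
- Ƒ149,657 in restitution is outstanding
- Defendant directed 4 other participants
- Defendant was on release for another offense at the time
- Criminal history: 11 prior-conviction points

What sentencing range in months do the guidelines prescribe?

49-59 months

Base offense level for unlicensed trading: 4.
R1 applies (level before this adjustment is 4 < 9, so +1): 4 + 1 = 5.
R2 applies: 5 + 3 = 8.
R3 applies: 8 + 1 = 9.
R4 applies: 9 − 1 = 8.
R5 applies (level before this adjustment is 8 ≥ 5, so +4): 8 + 4 = 12.
Final offense level: 12.
Criminal history: 11 prior points → Category Moderate (11+).
Level 12 falls in the 12-18 band.
Grid: Level 12-18 × Category Moderate = 49-59 months.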